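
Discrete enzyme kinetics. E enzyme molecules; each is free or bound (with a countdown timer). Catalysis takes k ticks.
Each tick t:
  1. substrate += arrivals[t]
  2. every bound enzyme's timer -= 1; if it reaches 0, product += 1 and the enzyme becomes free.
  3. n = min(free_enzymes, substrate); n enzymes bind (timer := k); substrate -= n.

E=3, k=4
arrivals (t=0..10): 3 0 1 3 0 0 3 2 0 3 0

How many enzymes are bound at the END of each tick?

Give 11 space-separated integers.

t=0: arr=3 -> substrate=0 bound=3 product=0
t=1: arr=0 -> substrate=0 bound=3 product=0
t=2: arr=1 -> substrate=1 bound=3 product=0
t=3: arr=3 -> substrate=4 bound=3 product=0
t=4: arr=0 -> substrate=1 bound=3 product=3
t=5: arr=0 -> substrate=1 bound=3 product=3
t=6: arr=3 -> substrate=4 bound=3 product=3
t=7: arr=2 -> substrate=6 bound=3 product=3
t=8: arr=0 -> substrate=3 bound=3 product=6
t=9: arr=3 -> substrate=6 bound=3 product=6
t=10: arr=0 -> substrate=6 bound=3 product=6

Answer: 3 3 3 3 3 3 3 3 3 3 3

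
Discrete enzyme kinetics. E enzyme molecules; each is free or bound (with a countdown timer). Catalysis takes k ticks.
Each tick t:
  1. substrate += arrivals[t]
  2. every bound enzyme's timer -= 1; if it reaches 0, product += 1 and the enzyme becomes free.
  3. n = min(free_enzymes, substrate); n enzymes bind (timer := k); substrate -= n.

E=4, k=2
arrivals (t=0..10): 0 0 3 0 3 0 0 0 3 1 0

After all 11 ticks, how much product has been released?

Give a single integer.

t=0: arr=0 -> substrate=0 bound=0 product=0
t=1: arr=0 -> substrate=0 bound=0 product=0
t=2: arr=3 -> substrate=0 bound=3 product=0
t=3: arr=0 -> substrate=0 bound=3 product=0
t=4: arr=3 -> substrate=0 bound=3 product=3
t=5: arr=0 -> substrate=0 bound=3 product=3
t=6: arr=0 -> substrate=0 bound=0 product=6
t=7: arr=0 -> substrate=0 bound=0 product=6
t=8: arr=3 -> substrate=0 bound=3 product=6
t=9: arr=1 -> substrate=0 bound=4 product=6
t=10: arr=0 -> substrate=0 bound=1 product=9

Answer: 9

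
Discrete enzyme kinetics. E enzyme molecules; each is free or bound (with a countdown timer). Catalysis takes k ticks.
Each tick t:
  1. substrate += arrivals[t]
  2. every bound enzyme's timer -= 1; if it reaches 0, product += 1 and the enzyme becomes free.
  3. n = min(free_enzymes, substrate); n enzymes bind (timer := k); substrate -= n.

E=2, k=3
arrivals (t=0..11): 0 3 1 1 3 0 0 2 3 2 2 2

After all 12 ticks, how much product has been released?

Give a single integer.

t=0: arr=0 -> substrate=0 bound=0 product=0
t=1: arr=3 -> substrate=1 bound=2 product=0
t=2: arr=1 -> substrate=2 bound=2 product=0
t=3: arr=1 -> substrate=3 bound=2 product=0
t=4: arr=3 -> substrate=4 bound=2 product=2
t=5: arr=0 -> substrate=4 bound=2 product=2
t=6: arr=0 -> substrate=4 bound=2 product=2
t=7: arr=2 -> substrate=4 bound=2 product=4
t=8: arr=3 -> substrate=7 bound=2 product=4
t=9: arr=2 -> substrate=9 bound=2 product=4
t=10: arr=2 -> substrate=9 bound=2 product=6
t=11: arr=2 -> substrate=11 bound=2 product=6

Answer: 6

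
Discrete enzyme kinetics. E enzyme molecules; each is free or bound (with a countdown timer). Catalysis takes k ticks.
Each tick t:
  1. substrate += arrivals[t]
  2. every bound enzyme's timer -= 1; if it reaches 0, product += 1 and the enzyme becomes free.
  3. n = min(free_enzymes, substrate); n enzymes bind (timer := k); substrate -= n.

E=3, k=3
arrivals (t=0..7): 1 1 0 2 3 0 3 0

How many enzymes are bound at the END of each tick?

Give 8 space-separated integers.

Answer: 1 2 2 3 3 3 3 3

Derivation:
t=0: arr=1 -> substrate=0 bound=1 product=0
t=1: arr=1 -> substrate=0 bound=2 product=0
t=2: arr=0 -> substrate=0 bound=2 product=0
t=3: arr=2 -> substrate=0 bound=3 product=1
t=4: arr=3 -> substrate=2 bound=3 product=2
t=5: arr=0 -> substrate=2 bound=3 product=2
t=6: arr=3 -> substrate=3 bound=3 product=4
t=7: arr=0 -> substrate=2 bound=3 product=5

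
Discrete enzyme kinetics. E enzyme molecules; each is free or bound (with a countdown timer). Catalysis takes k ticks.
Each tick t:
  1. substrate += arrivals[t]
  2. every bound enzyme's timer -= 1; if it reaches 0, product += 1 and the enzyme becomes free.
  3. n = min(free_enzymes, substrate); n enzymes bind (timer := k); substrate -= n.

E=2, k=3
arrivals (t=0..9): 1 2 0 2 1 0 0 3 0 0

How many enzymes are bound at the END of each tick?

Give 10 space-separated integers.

t=0: arr=1 -> substrate=0 bound=1 product=0
t=1: arr=2 -> substrate=1 bound=2 product=0
t=2: arr=0 -> substrate=1 bound=2 product=0
t=3: arr=2 -> substrate=2 bound=2 product=1
t=4: arr=1 -> substrate=2 bound=2 product=2
t=5: arr=0 -> substrate=2 bound=2 product=2
t=6: arr=0 -> substrate=1 bound=2 product=3
t=7: arr=3 -> substrate=3 bound=2 product=4
t=8: arr=0 -> substrate=3 bound=2 product=4
t=9: arr=0 -> substrate=2 bound=2 product=5

Answer: 1 2 2 2 2 2 2 2 2 2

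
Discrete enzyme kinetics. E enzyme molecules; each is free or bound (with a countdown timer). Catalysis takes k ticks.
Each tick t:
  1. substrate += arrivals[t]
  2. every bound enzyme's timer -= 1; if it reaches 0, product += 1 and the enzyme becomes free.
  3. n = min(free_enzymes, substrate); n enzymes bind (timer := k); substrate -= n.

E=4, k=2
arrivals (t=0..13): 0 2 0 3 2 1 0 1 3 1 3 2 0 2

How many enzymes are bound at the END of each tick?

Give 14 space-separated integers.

Answer: 0 2 2 3 4 3 2 1 4 4 4 4 2 3

Derivation:
t=0: arr=0 -> substrate=0 bound=0 product=0
t=1: arr=2 -> substrate=0 bound=2 product=0
t=2: arr=0 -> substrate=0 bound=2 product=0
t=3: arr=3 -> substrate=0 bound=3 product=2
t=4: arr=2 -> substrate=1 bound=4 product=2
t=5: arr=1 -> substrate=0 bound=3 product=5
t=6: arr=0 -> substrate=0 bound=2 product=6
t=7: arr=1 -> substrate=0 bound=1 product=8
t=8: arr=3 -> substrate=0 bound=4 product=8
t=9: arr=1 -> substrate=0 bound=4 product=9
t=10: arr=3 -> substrate=0 bound=4 product=12
t=11: arr=2 -> substrate=1 bound=4 product=13
t=12: arr=0 -> substrate=0 bound=2 product=16
t=13: arr=2 -> substrate=0 bound=3 product=17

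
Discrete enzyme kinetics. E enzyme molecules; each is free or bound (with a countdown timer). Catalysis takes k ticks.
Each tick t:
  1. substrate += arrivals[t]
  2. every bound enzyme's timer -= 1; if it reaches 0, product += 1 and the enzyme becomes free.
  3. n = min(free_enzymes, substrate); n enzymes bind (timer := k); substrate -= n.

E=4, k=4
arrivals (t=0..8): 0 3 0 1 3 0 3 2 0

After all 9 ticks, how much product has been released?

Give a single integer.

t=0: arr=0 -> substrate=0 bound=0 product=0
t=1: arr=3 -> substrate=0 bound=3 product=0
t=2: arr=0 -> substrate=0 bound=3 product=0
t=3: arr=1 -> substrate=0 bound=4 product=0
t=4: arr=3 -> substrate=3 bound=4 product=0
t=5: arr=0 -> substrate=0 bound=4 product=3
t=6: arr=3 -> substrate=3 bound=4 product=3
t=7: arr=2 -> substrate=4 bound=4 product=4
t=8: arr=0 -> substrate=4 bound=4 product=4

Answer: 4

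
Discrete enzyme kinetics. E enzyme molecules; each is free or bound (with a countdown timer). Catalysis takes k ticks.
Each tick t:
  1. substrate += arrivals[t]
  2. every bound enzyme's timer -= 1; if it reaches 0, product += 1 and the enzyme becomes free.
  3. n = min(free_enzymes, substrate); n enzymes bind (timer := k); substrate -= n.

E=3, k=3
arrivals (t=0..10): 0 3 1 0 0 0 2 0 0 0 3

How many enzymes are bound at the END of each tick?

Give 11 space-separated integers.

Answer: 0 3 3 3 1 1 3 2 2 0 3

Derivation:
t=0: arr=0 -> substrate=0 bound=0 product=0
t=1: arr=3 -> substrate=0 bound=3 product=0
t=2: arr=1 -> substrate=1 bound=3 product=0
t=3: arr=0 -> substrate=1 bound=3 product=0
t=4: arr=0 -> substrate=0 bound=1 product=3
t=5: arr=0 -> substrate=0 bound=1 product=3
t=6: arr=2 -> substrate=0 bound=3 product=3
t=7: arr=0 -> substrate=0 bound=2 product=4
t=8: arr=0 -> substrate=0 bound=2 product=4
t=9: arr=0 -> substrate=0 bound=0 product=6
t=10: arr=3 -> substrate=0 bound=3 product=6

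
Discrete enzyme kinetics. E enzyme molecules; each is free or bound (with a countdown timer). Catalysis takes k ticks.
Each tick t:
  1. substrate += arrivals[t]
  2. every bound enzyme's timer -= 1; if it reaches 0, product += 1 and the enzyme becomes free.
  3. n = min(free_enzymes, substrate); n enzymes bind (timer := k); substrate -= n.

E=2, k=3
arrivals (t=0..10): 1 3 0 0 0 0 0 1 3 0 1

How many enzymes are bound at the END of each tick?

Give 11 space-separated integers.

t=0: arr=1 -> substrate=0 bound=1 product=0
t=1: arr=3 -> substrate=2 bound=2 product=0
t=2: arr=0 -> substrate=2 bound=2 product=0
t=3: arr=0 -> substrate=1 bound=2 product=1
t=4: arr=0 -> substrate=0 bound=2 product=2
t=5: arr=0 -> substrate=0 bound=2 product=2
t=6: arr=0 -> substrate=0 bound=1 product=3
t=7: arr=1 -> substrate=0 bound=1 product=4
t=8: arr=3 -> substrate=2 bound=2 product=4
t=9: arr=0 -> substrate=2 bound=2 product=4
t=10: arr=1 -> substrate=2 bound=2 product=5

Answer: 1 2 2 2 2 2 1 1 2 2 2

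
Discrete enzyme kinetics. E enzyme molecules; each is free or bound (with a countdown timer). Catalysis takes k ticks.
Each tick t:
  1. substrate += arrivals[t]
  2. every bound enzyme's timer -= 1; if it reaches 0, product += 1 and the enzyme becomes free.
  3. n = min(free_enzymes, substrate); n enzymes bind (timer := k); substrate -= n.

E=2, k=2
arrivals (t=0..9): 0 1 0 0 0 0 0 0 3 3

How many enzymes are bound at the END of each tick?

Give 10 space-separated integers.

Answer: 0 1 1 0 0 0 0 0 2 2

Derivation:
t=0: arr=0 -> substrate=0 bound=0 product=0
t=1: arr=1 -> substrate=0 bound=1 product=0
t=2: arr=0 -> substrate=0 bound=1 product=0
t=3: arr=0 -> substrate=0 bound=0 product=1
t=4: arr=0 -> substrate=0 bound=0 product=1
t=5: arr=0 -> substrate=0 bound=0 product=1
t=6: arr=0 -> substrate=0 bound=0 product=1
t=7: arr=0 -> substrate=0 bound=0 product=1
t=8: arr=3 -> substrate=1 bound=2 product=1
t=9: arr=3 -> substrate=4 bound=2 product=1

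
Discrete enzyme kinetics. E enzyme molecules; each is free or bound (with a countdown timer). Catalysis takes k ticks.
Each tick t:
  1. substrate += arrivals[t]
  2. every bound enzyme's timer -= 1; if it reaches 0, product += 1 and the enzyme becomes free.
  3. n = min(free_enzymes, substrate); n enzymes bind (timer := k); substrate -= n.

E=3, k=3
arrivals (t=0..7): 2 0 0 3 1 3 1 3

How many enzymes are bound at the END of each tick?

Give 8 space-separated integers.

Answer: 2 2 2 3 3 3 3 3

Derivation:
t=0: arr=2 -> substrate=0 bound=2 product=0
t=1: arr=0 -> substrate=0 bound=2 product=0
t=2: arr=0 -> substrate=0 bound=2 product=0
t=3: arr=3 -> substrate=0 bound=3 product=2
t=4: arr=1 -> substrate=1 bound=3 product=2
t=5: arr=3 -> substrate=4 bound=3 product=2
t=6: arr=1 -> substrate=2 bound=3 product=5
t=7: arr=3 -> substrate=5 bound=3 product=5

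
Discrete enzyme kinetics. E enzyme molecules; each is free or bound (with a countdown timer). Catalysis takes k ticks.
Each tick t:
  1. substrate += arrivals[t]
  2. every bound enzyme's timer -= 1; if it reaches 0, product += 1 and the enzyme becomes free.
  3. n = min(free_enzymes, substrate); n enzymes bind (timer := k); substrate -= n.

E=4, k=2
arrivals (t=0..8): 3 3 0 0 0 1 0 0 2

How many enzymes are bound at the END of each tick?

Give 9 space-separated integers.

Answer: 3 4 3 2 0 1 1 0 2

Derivation:
t=0: arr=3 -> substrate=0 bound=3 product=0
t=1: arr=3 -> substrate=2 bound=4 product=0
t=2: arr=0 -> substrate=0 bound=3 product=3
t=3: arr=0 -> substrate=0 bound=2 product=4
t=4: arr=0 -> substrate=0 bound=0 product=6
t=5: arr=1 -> substrate=0 bound=1 product=6
t=6: arr=0 -> substrate=0 bound=1 product=6
t=7: arr=0 -> substrate=0 bound=0 product=7
t=8: arr=2 -> substrate=0 bound=2 product=7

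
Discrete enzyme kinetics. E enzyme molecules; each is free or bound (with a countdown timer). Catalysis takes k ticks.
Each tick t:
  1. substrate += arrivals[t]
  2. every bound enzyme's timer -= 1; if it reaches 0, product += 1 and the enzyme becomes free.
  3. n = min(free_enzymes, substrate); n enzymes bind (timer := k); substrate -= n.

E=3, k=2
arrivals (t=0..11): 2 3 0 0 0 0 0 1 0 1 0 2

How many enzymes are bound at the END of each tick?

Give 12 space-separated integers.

Answer: 2 3 3 2 0 0 0 1 1 1 1 2

Derivation:
t=0: arr=2 -> substrate=0 bound=2 product=0
t=1: arr=3 -> substrate=2 bound=3 product=0
t=2: arr=0 -> substrate=0 bound=3 product=2
t=3: arr=0 -> substrate=0 bound=2 product=3
t=4: arr=0 -> substrate=0 bound=0 product=5
t=5: arr=0 -> substrate=0 bound=0 product=5
t=6: arr=0 -> substrate=0 bound=0 product=5
t=7: arr=1 -> substrate=0 bound=1 product=5
t=8: arr=0 -> substrate=0 bound=1 product=5
t=9: arr=1 -> substrate=0 bound=1 product=6
t=10: arr=0 -> substrate=0 bound=1 product=6
t=11: arr=2 -> substrate=0 bound=2 product=7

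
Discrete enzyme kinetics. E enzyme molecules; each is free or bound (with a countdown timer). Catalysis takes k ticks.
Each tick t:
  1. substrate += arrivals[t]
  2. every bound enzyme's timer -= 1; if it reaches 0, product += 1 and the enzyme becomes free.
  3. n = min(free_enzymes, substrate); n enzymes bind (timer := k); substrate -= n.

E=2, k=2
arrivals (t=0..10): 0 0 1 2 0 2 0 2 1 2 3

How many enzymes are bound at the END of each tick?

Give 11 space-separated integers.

t=0: arr=0 -> substrate=0 bound=0 product=0
t=1: arr=0 -> substrate=0 bound=0 product=0
t=2: arr=1 -> substrate=0 bound=1 product=0
t=3: arr=2 -> substrate=1 bound=2 product=0
t=4: arr=0 -> substrate=0 bound=2 product=1
t=5: arr=2 -> substrate=1 bound=2 product=2
t=6: arr=0 -> substrate=0 bound=2 product=3
t=7: arr=2 -> substrate=1 bound=2 product=4
t=8: arr=1 -> substrate=1 bound=2 product=5
t=9: arr=2 -> substrate=2 bound=2 product=6
t=10: arr=3 -> substrate=4 bound=2 product=7

Answer: 0 0 1 2 2 2 2 2 2 2 2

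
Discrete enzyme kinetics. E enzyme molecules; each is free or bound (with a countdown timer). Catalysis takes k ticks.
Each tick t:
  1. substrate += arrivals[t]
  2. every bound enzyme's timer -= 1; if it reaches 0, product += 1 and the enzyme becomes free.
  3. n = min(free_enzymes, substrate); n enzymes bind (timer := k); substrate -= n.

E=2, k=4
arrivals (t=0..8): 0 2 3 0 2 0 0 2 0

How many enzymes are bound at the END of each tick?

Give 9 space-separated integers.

Answer: 0 2 2 2 2 2 2 2 2

Derivation:
t=0: arr=0 -> substrate=0 bound=0 product=0
t=1: arr=2 -> substrate=0 bound=2 product=0
t=2: arr=3 -> substrate=3 bound=2 product=0
t=3: arr=0 -> substrate=3 bound=2 product=0
t=4: arr=2 -> substrate=5 bound=2 product=0
t=5: arr=0 -> substrate=3 bound=2 product=2
t=6: arr=0 -> substrate=3 bound=2 product=2
t=7: arr=2 -> substrate=5 bound=2 product=2
t=8: arr=0 -> substrate=5 bound=2 product=2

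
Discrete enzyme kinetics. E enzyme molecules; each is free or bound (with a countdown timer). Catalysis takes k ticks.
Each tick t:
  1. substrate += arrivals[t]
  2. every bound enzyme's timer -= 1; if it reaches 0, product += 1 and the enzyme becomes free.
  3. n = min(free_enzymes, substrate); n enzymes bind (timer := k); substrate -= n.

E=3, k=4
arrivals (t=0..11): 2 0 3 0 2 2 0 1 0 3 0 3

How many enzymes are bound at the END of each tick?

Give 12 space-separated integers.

Answer: 2 2 3 3 3 3 3 3 3 3 3 3

Derivation:
t=0: arr=2 -> substrate=0 bound=2 product=0
t=1: arr=0 -> substrate=0 bound=2 product=0
t=2: arr=3 -> substrate=2 bound=3 product=0
t=3: arr=0 -> substrate=2 bound=3 product=0
t=4: arr=2 -> substrate=2 bound=3 product=2
t=5: arr=2 -> substrate=4 bound=3 product=2
t=6: arr=0 -> substrate=3 bound=3 product=3
t=7: arr=1 -> substrate=4 bound=3 product=3
t=8: arr=0 -> substrate=2 bound=3 product=5
t=9: arr=3 -> substrate=5 bound=3 product=5
t=10: arr=0 -> substrate=4 bound=3 product=6
t=11: arr=3 -> substrate=7 bound=3 product=6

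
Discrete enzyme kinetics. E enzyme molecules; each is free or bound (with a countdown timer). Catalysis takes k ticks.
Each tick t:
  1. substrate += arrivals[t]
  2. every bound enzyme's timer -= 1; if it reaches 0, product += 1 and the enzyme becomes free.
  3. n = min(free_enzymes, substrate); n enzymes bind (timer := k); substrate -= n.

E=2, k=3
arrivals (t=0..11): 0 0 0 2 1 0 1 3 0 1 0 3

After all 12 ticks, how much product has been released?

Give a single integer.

t=0: arr=0 -> substrate=0 bound=0 product=0
t=1: arr=0 -> substrate=0 bound=0 product=0
t=2: arr=0 -> substrate=0 bound=0 product=0
t=3: arr=2 -> substrate=0 bound=2 product=0
t=4: arr=1 -> substrate=1 bound=2 product=0
t=5: arr=0 -> substrate=1 bound=2 product=0
t=6: arr=1 -> substrate=0 bound=2 product=2
t=7: arr=3 -> substrate=3 bound=2 product=2
t=8: arr=0 -> substrate=3 bound=2 product=2
t=9: arr=1 -> substrate=2 bound=2 product=4
t=10: arr=0 -> substrate=2 bound=2 product=4
t=11: arr=3 -> substrate=5 bound=2 product=4

Answer: 4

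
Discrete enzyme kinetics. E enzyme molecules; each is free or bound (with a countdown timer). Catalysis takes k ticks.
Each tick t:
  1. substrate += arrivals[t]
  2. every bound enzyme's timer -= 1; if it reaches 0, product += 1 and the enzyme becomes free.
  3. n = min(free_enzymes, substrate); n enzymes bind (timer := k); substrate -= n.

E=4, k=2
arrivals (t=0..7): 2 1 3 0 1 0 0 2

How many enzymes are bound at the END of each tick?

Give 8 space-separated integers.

Answer: 2 3 4 3 1 1 0 2

Derivation:
t=0: arr=2 -> substrate=0 bound=2 product=0
t=1: arr=1 -> substrate=0 bound=3 product=0
t=2: arr=3 -> substrate=0 bound=4 product=2
t=3: arr=0 -> substrate=0 bound=3 product=3
t=4: arr=1 -> substrate=0 bound=1 product=6
t=5: arr=0 -> substrate=0 bound=1 product=6
t=6: arr=0 -> substrate=0 bound=0 product=7
t=7: arr=2 -> substrate=0 bound=2 product=7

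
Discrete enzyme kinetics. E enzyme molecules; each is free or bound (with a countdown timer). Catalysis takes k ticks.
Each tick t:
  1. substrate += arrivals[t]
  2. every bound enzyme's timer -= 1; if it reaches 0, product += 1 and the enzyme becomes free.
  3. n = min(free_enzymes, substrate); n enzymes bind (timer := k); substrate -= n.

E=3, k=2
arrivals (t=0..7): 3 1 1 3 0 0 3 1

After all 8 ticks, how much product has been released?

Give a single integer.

Answer: 8

Derivation:
t=0: arr=3 -> substrate=0 bound=3 product=0
t=1: arr=1 -> substrate=1 bound=3 product=0
t=2: arr=1 -> substrate=0 bound=2 product=3
t=3: arr=3 -> substrate=2 bound=3 product=3
t=4: arr=0 -> substrate=0 bound=3 product=5
t=5: arr=0 -> substrate=0 bound=2 product=6
t=6: arr=3 -> substrate=0 bound=3 product=8
t=7: arr=1 -> substrate=1 bound=3 product=8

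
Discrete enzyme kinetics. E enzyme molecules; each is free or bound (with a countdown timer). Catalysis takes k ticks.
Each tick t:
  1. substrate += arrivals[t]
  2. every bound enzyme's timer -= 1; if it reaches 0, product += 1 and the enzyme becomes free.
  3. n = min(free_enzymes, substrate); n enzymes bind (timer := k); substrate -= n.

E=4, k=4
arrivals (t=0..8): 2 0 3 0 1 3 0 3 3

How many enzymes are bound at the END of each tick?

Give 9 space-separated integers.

Answer: 2 2 4 4 4 4 4 4 4

Derivation:
t=0: arr=2 -> substrate=0 bound=2 product=0
t=1: arr=0 -> substrate=0 bound=2 product=0
t=2: arr=3 -> substrate=1 bound=4 product=0
t=3: arr=0 -> substrate=1 bound=4 product=0
t=4: arr=1 -> substrate=0 bound=4 product=2
t=5: arr=3 -> substrate=3 bound=4 product=2
t=6: arr=0 -> substrate=1 bound=4 product=4
t=7: arr=3 -> substrate=4 bound=4 product=4
t=8: arr=3 -> substrate=5 bound=4 product=6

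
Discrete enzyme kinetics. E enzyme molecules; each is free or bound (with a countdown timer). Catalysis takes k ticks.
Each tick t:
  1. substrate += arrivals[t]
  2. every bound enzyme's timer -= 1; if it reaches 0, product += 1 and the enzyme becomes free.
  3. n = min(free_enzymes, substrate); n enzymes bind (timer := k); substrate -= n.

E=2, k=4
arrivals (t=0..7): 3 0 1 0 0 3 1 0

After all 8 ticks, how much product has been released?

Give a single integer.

Answer: 2

Derivation:
t=0: arr=3 -> substrate=1 bound=2 product=0
t=1: arr=0 -> substrate=1 bound=2 product=0
t=2: arr=1 -> substrate=2 bound=2 product=0
t=3: arr=0 -> substrate=2 bound=2 product=0
t=4: arr=0 -> substrate=0 bound=2 product=2
t=5: arr=3 -> substrate=3 bound=2 product=2
t=6: arr=1 -> substrate=4 bound=2 product=2
t=7: arr=0 -> substrate=4 bound=2 product=2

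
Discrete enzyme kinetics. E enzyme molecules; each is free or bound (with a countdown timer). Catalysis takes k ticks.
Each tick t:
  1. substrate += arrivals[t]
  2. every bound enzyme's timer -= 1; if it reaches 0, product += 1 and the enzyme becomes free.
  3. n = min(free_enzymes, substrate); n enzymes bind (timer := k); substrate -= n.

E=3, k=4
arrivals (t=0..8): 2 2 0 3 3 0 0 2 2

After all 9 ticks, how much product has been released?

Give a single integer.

t=0: arr=2 -> substrate=0 bound=2 product=0
t=1: arr=2 -> substrate=1 bound=3 product=0
t=2: arr=0 -> substrate=1 bound=3 product=0
t=3: arr=3 -> substrate=4 bound=3 product=0
t=4: arr=3 -> substrate=5 bound=3 product=2
t=5: arr=0 -> substrate=4 bound=3 product=3
t=6: arr=0 -> substrate=4 bound=3 product=3
t=7: arr=2 -> substrate=6 bound=3 product=3
t=8: arr=2 -> substrate=6 bound=3 product=5

Answer: 5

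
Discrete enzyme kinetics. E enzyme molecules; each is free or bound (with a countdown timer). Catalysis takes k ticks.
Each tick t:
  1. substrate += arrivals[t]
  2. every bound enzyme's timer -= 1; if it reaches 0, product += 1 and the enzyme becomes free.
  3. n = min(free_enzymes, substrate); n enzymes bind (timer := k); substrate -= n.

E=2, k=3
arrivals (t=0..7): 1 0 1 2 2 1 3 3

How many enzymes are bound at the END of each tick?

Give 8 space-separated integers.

Answer: 1 1 2 2 2 2 2 2

Derivation:
t=0: arr=1 -> substrate=0 bound=1 product=0
t=1: arr=0 -> substrate=0 bound=1 product=0
t=2: arr=1 -> substrate=0 bound=2 product=0
t=3: arr=2 -> substrate=1 bound=2 product=1
t=4: arr=2 -> substrate=3 bound=2 product=1
t=5: arr=1 -> substrate=3 bound=2 product=2
t=6: arr=3 -> substrate=5 bound=2 product=3
t=7: arr=3 -> substrate=8 bound=2 product=3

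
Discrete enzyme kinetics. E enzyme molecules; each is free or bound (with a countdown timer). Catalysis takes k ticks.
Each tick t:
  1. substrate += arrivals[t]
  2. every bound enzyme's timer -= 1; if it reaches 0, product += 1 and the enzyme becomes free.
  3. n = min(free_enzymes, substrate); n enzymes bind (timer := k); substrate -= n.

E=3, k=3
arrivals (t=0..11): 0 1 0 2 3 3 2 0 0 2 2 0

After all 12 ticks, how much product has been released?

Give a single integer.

t=0: arr=0 -> substrate=0 bound=0 product=0
t=1: arr=1 -> substrate=0 bound=1 product=0
t=2: arr=0 -> substrate=0 bound=1 product=0
t=3: arr=2 -> substrate=0 bound=3 product=0
t=4: arr=3 -> substrate=2 bound=3 product=1
t=5: arr=3 -> substrate=5 bound=3 product=1
t=6: arr=2 -> substrate=5 bound=3 product=3
t=7: arr=0 -> substrate=4 bound=3 product=4
t=8: arr=0 -> substrate=4 bound=3 product=4
t=9: arr=2 -> substrate=4 bound=3 product=6
t=10: arr=2 -> substrate=5 bound=3 product=7
t=11: arr=0 -> substrate=5 bound=3 product=7

Answer: 7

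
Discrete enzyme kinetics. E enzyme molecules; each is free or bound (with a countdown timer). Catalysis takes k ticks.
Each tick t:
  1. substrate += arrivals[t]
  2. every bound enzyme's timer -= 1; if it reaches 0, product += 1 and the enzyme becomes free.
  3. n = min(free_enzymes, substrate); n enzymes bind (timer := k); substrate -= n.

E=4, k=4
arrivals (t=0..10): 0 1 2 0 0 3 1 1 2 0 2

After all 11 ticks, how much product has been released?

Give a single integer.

Answer: 7

Derivation:
t=0: arr=0 -> substrate=0 bound=0 product=0
t=1: arr=1 -> substrate=0 bound=1 product=0
t=2: arr=2 -> substrate=0 bound=3 product=0
t=3: arr=0 -> substrate=0 bound=3 product=0
t=4: arr=0 -> substrate=0 bound=3 product=0
t=5: arr=3 -> substrate=1 bound=4 product=1
t=6: arr=1 -> substrate=0 bound=4 product=3
t=7: arr=1 -> substrate=1 bound=4 product=3
t=8: arr=2 -> substrate=3 bound=4 product=3
t=9: arr=0 -> substrate=1 bound=4 product=5
t=10: arr=2 -> substrate=1 bound=4 product=7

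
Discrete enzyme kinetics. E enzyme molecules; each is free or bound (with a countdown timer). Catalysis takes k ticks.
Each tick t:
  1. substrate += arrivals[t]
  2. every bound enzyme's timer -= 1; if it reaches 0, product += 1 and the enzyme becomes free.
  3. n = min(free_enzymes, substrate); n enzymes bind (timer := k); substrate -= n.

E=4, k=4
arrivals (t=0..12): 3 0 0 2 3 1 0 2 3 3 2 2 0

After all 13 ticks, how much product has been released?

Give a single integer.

Answer: 11

Derivation:
t=0: arr=3 -> substrate=0 bound=3 product=0
t=1: arr=0 -> substrate=0 bound=3 product=0
t=2: arr=0 -> substrate=0 bound=3 product=0
t=3: arr=2 -> substrate=1 bound=4 product=0
t=4: arr=3 -> substrate=1 bound=4 product=3
t=5: arr=1 -> substrate=2 bound=4 product=3
t=6: arr=0 -> substrate=2 bound=4 product=3
t=7: arr=2 -> substrate=3 bound=4 product=4
t=8: arr=3 -> substrate=3 bound=4 product=7
t=9: arr=3 -> substrate=6 bound=4 product=7
t=10: arr=2 -> substrate=8 bound=4 product=7
t=11: arr=2 -> substrate=9 bound=4 product=8
t=12: arr=0 -> substrate=6 bound=4 product=11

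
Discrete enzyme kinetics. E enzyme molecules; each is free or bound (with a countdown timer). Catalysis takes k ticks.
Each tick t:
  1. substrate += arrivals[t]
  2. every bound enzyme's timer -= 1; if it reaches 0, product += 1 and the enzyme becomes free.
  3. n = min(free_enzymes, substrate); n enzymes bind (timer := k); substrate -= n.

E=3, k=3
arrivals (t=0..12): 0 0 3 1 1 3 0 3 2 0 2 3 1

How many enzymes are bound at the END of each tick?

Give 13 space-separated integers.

Answer: 0 0 3 3 3 3 3 3 3 3 3 3 3

Derivation:
t=0: arr=0 -> substrate=0 bound=0 product=0
t=1: arr=0 -> substrate=0 bound=0 product=0
t=2: arr=3 -> substrate=0 bound=3 product=0
t=3: arr=1 -> substrate=1 bound=3 product=0
t=4: arr=1 -> substrate=2 bound=3 product=0
t=5: arr=3 -> substrate=2 bound=3 product=3
t=6: arr=0 -> substrate=2 bound=3 product=3
t=7: arr=3 -> substrate=5 bound=3 product=3
t=8: arr=2 -> substrate=4 bound=3 product=6
t=9: arr=0 -> substrate=4 bound=3 product=6
t=10: arr=2 -> substrate=6 bound=3 product=6
t=11: arr=3 -> substrate=6 bound=3 product=9
t=12: arr=1 -> substrate=7 bound=3 product=9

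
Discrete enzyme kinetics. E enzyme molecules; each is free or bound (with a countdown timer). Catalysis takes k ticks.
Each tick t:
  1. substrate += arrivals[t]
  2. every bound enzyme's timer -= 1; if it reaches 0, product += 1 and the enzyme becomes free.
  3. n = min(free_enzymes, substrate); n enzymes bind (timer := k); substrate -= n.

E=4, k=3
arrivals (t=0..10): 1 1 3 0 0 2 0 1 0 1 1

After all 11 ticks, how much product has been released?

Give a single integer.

t=0: arr=1 -> substrate=0 bound=1 product=0
t=1: arr=1 -> substrate=0 bound=2 product=0
t=2: arr=3 -> substrate=1 bound=4 product=0
t=3: arr=0 -> substrate=0 bound=4 product=1
t=4: arr=0 -> substrate=0 bound=3 product=2
t=5: arr=2 -> substrate=0 bound=3 product=4
t=6: arr=0 -> substrate=0 bound=2 product=5
t=7: arr=1 -> substrate=0 bound=3 product=5
t=8: arr=0 -> substrate=0 bound=1 product=7
t=9: arr=1 -> substrate=0 bound=2 product=7
t=10: arr=1 -> substrate=0 bound=2 product=8

Answer: 8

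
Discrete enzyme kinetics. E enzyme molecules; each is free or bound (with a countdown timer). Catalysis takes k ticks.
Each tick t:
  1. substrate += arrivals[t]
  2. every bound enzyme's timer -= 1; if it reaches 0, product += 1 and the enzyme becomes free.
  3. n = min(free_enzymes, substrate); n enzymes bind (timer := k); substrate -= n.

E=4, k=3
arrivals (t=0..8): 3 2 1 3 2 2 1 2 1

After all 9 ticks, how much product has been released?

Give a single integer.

t=0: arr=3 -> substrate=0 bound=3 product=0
t=1: arr=2 -> substrate=1 bound=4 product=0
t=2: arr=1 -> substrate=2 bound=4 product=0
t=3: arr=3 -> substrate=2 bound=4 product=3
t=4: arr=2 -> substrate=3 bound=4 product=4
t=5: arr=2 -> substrate=5 bound=4 product=4
t=6: arr=1 -> substrate=3 bound=4 product=7
t=7: arr=2 -> substrate=4 bound=4 product=8
t=8: arr=1 -> substrate=5 bound=4 product=8

Answer: 8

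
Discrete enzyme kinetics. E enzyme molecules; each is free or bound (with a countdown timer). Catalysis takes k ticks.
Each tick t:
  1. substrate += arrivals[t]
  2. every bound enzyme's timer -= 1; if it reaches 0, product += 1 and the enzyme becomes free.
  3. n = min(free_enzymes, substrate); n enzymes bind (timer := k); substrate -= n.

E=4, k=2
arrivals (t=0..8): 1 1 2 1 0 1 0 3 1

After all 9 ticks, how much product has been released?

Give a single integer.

t=0: arr=1 -> substrate=0 bound=1 product=0
t=1: arr=1 -> substrate=0 bound=2 product=0
t=2: arr=2 -> substrate=0 bound=3 product=1
t=3: arr=1 -> substrate=0 bound=3 product=2
t=4: arr=0 -> substrate=0 bound=1 product=4
t=5: arr=1 -> substrate=0 bound=1 product=5
t=6: arr=0 -> substrate=0 bound=1 product=5
t=7: arr=3 -> substrate=0 bound=3 product=6
t=8: arr=1 -> substrate=0 bound=4 product=6

Answer: 6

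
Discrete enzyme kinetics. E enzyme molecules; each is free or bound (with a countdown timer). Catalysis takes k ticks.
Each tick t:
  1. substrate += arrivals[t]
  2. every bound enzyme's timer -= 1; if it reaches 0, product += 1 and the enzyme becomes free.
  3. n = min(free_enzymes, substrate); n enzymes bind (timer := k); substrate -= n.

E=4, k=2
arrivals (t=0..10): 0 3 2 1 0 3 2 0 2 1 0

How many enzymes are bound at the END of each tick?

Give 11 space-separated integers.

t=0: arr=0 -> substrate=0 bound=0 product=0
t=1: arr=3 -> substrate=0 bound=3 product=0
t=2: arr=2 -> substrate=1 bound=4 product=0
t=3: arr=1 -> substrate=0 bound=3 product=3
t=4: arr=0 -> substrate=0 bound=2 product=4
t=5: arr=3 -> substrate=0 bound=3 product=6
t=6: arr=2 -> substrate=1 bound=4 product=6
t=7: arr=0 -> substrate=0 bound=2 product=9
t=8: arr=2 -> substrate=0 bound=3 product=10
t=9: arr=1 -> substrate=0 bound=3 product=11
t=10: arr=0 -> substrate=0 bound=1 product=13

Answer: 0 3 4 3 2 3 4 2 3 3 1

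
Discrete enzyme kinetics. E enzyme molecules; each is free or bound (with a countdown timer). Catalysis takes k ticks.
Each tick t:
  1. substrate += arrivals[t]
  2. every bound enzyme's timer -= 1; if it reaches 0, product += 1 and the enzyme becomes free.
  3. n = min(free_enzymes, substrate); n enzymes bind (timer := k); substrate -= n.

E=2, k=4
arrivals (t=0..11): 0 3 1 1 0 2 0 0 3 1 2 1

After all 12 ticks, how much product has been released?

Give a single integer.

t=0: arr=0 -> substrate=0 bound=0 product=0
t=1: arr=3 -> substrate=1 bound=2 product=0
t=2: arr=1 -> substrate=2 bound=2 product=0
t=3: arr=1 -> substrate=3 bound=2 product=0
t=4: arr=0 -> substrate=3 bound=2 product=0
t=5: arr=2 -> substrate=3 bound=2 product=2
t=6: arr=0 -> substrate=3 bound=2 product=2
t=7: arr=0 -> substrate=3 bound=2 product=2
t=8: arr=3 -> substrate=6 bound=2 product=2
t=9: arr=1 -> substrate=5 bound=2 product=4
t=10: arr=2 -> substrate=7 bound=2 product=4
t=11: arr=1 -> substrate=8 bound=2 product=4

Answer: 4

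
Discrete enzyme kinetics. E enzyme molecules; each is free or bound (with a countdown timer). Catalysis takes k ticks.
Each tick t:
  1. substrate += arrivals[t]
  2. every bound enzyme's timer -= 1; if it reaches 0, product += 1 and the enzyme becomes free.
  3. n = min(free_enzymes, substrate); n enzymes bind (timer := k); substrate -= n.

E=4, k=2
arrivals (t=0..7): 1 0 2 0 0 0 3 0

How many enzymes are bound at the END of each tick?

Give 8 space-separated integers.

Answer: 1 1 2 2 0 0 3 3

Derivation:
t=0: arr=1 -> substrate=0 bound=1 product=0
t=1: arr=0 -> substrate=0 bound=1 product=0
t=2: arr=2 -> substrate=0 bound=2 product=1
t=3: arr=0 -> substrate=0 bound=2 product=1
t=4: arr=0 -> substrate=0 bound=0 product=3
t=5: arr=0 -> substrate=0 bound=0 product=3
t=6: arr=3 -> substrate=0 bound=3 product=3
t=7: arr=0 -> substrate=0 bound=3 product=3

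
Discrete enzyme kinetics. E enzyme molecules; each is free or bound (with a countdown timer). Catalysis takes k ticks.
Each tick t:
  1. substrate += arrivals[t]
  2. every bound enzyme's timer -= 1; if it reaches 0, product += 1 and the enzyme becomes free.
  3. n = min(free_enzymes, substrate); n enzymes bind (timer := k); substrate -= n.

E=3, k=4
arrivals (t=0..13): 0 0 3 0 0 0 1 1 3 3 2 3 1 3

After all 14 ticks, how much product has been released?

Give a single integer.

t=0: arr=0 -> substrate=0 bound=0 product=0
t=1: arr=0 -> substrate=0 bound=0 product=0
t=2: arr=3 -> substrate=0 bound=3 product=0
t=3: arr=0 -> substrate=0 bound=3 product=0
t=4: arr=0 -> substrate=0 bound=3 product=0
t=5: arr=0 -> substrate=0 bound=3 product=0
t=6: arr=1 -> substrate=0 bound=1 product=3
t=7: arr=1 -> substrate=0 bound=2 product=3
t=8: arr=3 -> substrate=2 bound=3 product=3
t=9: arr=3 -> substrate=5 bound=3 product=3
t=10: arr=2 -> substrate=6 bound=3 product=4
t=11: arr=3 -> substrate=8 bound=3 product=5
t=12: arr=1 -> substrate=8 bound=3 product=6
t=13: arr=3 -> substrate=11 bound=3 product=6

Answer: 6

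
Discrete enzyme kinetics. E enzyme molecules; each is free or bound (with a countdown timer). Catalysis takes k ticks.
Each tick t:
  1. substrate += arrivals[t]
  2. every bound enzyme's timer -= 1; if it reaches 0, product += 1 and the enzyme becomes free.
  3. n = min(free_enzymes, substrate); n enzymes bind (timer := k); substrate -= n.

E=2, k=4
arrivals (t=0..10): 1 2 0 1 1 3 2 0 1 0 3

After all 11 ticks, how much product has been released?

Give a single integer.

t=0: arr=1 -> substrate=0 bound=1 product=0
t=1: arr=2 -> substrate=1 bound=2 product=0
t=2: arr=0 -> substrate=1 bound=2 product=0
t=3: arr=1 -> substrate=2 bound=2 product=0
t=4: arr=1 -> substrate=2 bound=2 product=1
t=5: arr=3 -> substrate=4 bound=2 product=2
t=6: arr=2 -> substrate=6 bound=2 product=2
t=7: arr=0 -> substrate=6 bound=2 product=2
t=8: arr=1 -> substrate=6 bound=2 product=3
t=9: arr=0 -> substrate=5 bound=2 product=4
t=10: arr=3 -> substrate=8 bound=2 product=4

Answer: 4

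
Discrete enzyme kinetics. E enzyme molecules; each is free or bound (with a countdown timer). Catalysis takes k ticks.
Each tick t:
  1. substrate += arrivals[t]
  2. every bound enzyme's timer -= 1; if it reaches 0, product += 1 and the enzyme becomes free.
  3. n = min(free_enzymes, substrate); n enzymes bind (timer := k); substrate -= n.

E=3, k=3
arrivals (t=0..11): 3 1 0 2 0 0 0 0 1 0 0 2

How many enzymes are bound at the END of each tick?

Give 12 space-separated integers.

t=0: arr=3 -> substrate=0 bound=3 product=0
t=1: arr=1 -> substrate=1 bound=3 product=0
t=2: arr=0 -> substrate=1 bound=3 product=0
t=3: arr=2 -> substrate=0 bound=3 product=3
t=4: arr=0 -> substrate=0 bound=3 product=3
t=5: arr=0 -> substrate=0 bound=3 product=3
t=6: arr=0 -> substrate=0 bound=0 product=6
t=7: arr=0 -> substrate=0 bound=0 product=6
t=8: arr=1 -> substrate=0 bound=1 product=6
t=9: arr=0 -> substrate=0 bound=1 product=6
t=10: arr=0 -> substrate=0 bound=1 product=6
t=11: arr=2 -> substrate=0 bound=2 product=7

Answer: 3 3 3 3 3 3 0 0 1 1 1 2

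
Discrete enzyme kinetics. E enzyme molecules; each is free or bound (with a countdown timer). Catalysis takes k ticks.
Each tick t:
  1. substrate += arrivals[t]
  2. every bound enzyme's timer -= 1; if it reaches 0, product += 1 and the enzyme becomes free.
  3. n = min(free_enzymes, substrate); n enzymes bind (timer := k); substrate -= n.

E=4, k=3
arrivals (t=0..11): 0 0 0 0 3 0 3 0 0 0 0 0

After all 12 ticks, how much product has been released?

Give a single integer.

Answer: 6

Derivation:
t=0: arr=0 -> substrate=0 bound=0 product=0
t=1: arr=0 -> substrate=0 bound=0 product=0
t=2: arr=0 -> substrate=0 bound=0 product=0
t=3: arr=0 -> substrate=0 bound=0 product=0
t=4: arr=3 -> substrate=0 bound=3 product=0
t=5: arr=0 -> substrate=0 bound=3 product=0
t=6: arr=3 -> substrate=2 bound=4 product=0
t=7: arr=0 -> substrate=0 bound=3 product=3
t=8: arr=0 -> substrate=0 bound=3 product=3
t=9: arr=0 -> substrate=0 bound=2 product=4
t=10: arr=0 -> substrate=0 bound=0 product=6
t=11: arr=0 -> substrate=0 bound=0 product=6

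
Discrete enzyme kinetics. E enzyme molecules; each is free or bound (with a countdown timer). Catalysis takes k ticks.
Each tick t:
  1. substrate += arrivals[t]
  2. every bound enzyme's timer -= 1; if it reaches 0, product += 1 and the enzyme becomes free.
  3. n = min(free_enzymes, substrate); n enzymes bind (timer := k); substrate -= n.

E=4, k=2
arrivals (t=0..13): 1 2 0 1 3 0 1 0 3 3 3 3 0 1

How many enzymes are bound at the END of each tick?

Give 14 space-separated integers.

t=0: arr=1 -> substrate=0 bound=1 product=0
t=1: arr=2 -> substrate=0 bound=3 product=0
t=2: arr=0 -> substrate=0 bound=2 product=1
t=3: arr=1 -> substrate=0 bound=1 product=3
t=4: arr=3 -> substrate=0 bound=4 product=3
t=5: arr=0 -> substrate=0 bound=3 product=4
t=6: arr=1 -> substrate=0 bound=1 product=7
t=7: arr=0 -> substrate=0 bound=1 product=7
t=8: arr=3 -> substrate=0 bound=3 product=8
t=9: arr=3 -> substrate=2 bound=4 product=8
t=10: arr=3 -> substrate=2 bound=4 product=11
t=11: arr=3 -> substrate=4 bound=4 product=12
t=12: arr=0 -> substrate=1 bound=4 product=15
t=13: arr=1 -> substrate=1 bound=4 product=16

Answer: 1 3 2 1 4 3 1 1 3 4 4 4 4 4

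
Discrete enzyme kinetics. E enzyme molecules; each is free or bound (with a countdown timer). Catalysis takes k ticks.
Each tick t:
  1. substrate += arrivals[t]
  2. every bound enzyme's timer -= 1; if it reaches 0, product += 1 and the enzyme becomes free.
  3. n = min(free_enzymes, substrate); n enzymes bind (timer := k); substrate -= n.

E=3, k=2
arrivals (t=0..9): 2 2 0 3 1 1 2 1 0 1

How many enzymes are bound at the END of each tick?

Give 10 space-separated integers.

t=0: arr=2 -> substrate=0 bound=2 product=0
t=1: arr=2 -> substrate=1 bound=3 product=0
t=2: arr=0 -> substrate=0 bound=2 product=2
t=3: arr=3 -> substrate=1 bound=3 product=3
t=4: arr=1 -> substrate=1 bound=3 product=4
t=5: arr=1 -> substrate=0 bound=3 product=6
t=6: arr=2 -> substrate=1 bound=3 product=7
t=7: arr=1 -> substrate=0 bound=3 product=9
t=8: arr=0 -> substrate=0 bound=2 product=10
t=9: arr=1 -> substrate=0 bound=1 product=12

Answer: 2 3 2 3 3 3 3 3 2 1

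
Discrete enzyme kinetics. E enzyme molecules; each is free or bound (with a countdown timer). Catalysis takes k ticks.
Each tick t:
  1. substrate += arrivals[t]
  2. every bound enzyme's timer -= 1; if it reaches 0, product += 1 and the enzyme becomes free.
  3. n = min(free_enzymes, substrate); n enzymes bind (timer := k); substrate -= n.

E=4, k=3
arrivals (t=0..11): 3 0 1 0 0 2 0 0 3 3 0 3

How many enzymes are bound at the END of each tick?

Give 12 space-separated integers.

Answer: 3 3 4 1 1 2 2 2 3 4 4 4

Derivation:
t=0: arr=3 -> substrate=0 bound=3 product=0
t=1: arr=0 -> substrate=0 bound=3 product=0
t=2: arr=1 -> substrate=0 bound=4 product=0
t=3: arr=0 -> substrate=0 bound=1 product=3
t=4: arr=0 -> substrate=0 bound=1 product=3
t=5: arr=2 -> substrate=0 bound=2 product=4
t=6: arr=0 -> substrate=0 bound=2 product=4
t=7: arr=0 -> substrate=0 bound=2 product=4
t=8: arr=3 -> substrate=0 bound=3 product=6
t=9: arr=3 -> substrate=2 bound=4 product=6
t=10: arr=0 -> substrate=2 bound=4 product=6
t=11: arr=3 -> substrate=2 bound=4 product=9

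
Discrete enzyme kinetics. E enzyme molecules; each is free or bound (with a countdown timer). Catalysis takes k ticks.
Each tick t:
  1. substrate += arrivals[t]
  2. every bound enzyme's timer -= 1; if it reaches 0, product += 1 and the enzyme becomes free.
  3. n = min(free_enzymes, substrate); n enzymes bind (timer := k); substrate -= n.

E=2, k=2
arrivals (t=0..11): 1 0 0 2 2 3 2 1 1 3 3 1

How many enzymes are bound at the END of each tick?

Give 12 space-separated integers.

t=0: arr=1 -> substrate=0 bound=1 product=0
t=1: arr=0 -> substrate=0 bound=1 product=0
t=2: arr=0 -> substrate=0 bound=0 product=1
t=3: arr=2 -> substrate=0 bound=2 product=1
t=4: arr=2 -> substrate=2 bound=2 product=1
t=5: arr=3 -> substrate=3 bound=2 product=3
t=6: arr=2 -> substrate=5 bound=2 product=3
t=7: arr=1 -> substrate=4 bound=2 product=5
t=8: arr=1 -> substrate=5 bound=2 product=5
t=9: arr=3 -> substrate=6 bound=2 product=7
t=10: arr=3 -> substrate=9 bound=2 product=7
t=11: arr=1 -> substrate=8 bound=2 product=9

Answer: 1 1 0 2 2 2 2 2 2 2 2 2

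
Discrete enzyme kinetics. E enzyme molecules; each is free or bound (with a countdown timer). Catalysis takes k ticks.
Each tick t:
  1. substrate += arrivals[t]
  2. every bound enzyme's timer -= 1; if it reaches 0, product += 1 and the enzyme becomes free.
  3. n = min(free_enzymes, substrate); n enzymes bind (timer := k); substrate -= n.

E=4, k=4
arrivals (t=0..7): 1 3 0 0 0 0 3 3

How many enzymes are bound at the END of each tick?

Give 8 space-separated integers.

t=0: arr=1 -> substrate=0 bound=1 product=0
t=1: arr=3 -> substrate=0 bound=4 product=0
t=2: arr=0 -> substrate=0 bound=4 product=0
t=3: arr=0 -> substrate=0 bound=4 product=0
t=4: arr=0 -> substrate=0 bound=3 product=1
t=5: arr=0 -> substrate=0 bound=0 product=4
t=6: arr=3 -> substrate=0 bound=3 product=4
t=7: arr=3 -> substrate=2 bound=4 product=4

Answer: 1 4 4 4 3 0 3 4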